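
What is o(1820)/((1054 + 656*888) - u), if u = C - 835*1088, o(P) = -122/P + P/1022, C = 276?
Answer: 37949/33033114660 ≈ 1.1488e-6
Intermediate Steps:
o(P) = -122/P + P/1022 (o(P) = -122/P + P*(1/1022) = -122/P + P/1022)
u = -908204 (u = 276 - 835*1088 = 276 - 908480 = -908204)
o(1820)/((1054 + 656*888) - u) = (-122/1820 + (1/1022)*1820)/((1054 + 656*888) - 1*(-908204)) = (-122*1/1820 + 130/73)/((1054 + 582528) + 908204) = (-61/910 + 130/73)/(583582 + 908204) = (113847/66430)/1491786 = (113847/66430)*(1/1491786) = 37949/33033114660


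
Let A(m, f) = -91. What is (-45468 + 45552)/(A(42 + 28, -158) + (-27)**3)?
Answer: -42/9887 ≈ -0.0042480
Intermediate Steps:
(-45468 + 45552)/(A(42 + 28, -158) + (-27)**3) = (-45468 + 45552)/(-91 + (-27)**3) = 84/(-91 - 19683) = 84/(-19774) = 84*(-1/19774) = -42/9887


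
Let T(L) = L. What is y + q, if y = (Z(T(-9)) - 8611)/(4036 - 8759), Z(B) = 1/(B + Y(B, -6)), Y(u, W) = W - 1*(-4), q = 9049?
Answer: 470217419/51953 ≈ 9050.8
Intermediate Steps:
Y(u, W) = 4 + W (Y(u, W) = W + 4 = 4 + W)
Z(B) = 1/(-2 + B) (Z(B) = 1/(B + (4 - 6)) = 1/(B - 2) = 1/(-2 + B))
y = 94722/51953 (y = (1/(-2 - 9) - 8611)/(4036 - 8759) = (1/(-11) - 8611)/(-4723) = (-1/11 - 8611)*(-1/4723) = -94722/11*(-1/4723) = 94722/51953 ≈ 1.8232)
y + q = 94722/51953 + 9049 = 470217419/51953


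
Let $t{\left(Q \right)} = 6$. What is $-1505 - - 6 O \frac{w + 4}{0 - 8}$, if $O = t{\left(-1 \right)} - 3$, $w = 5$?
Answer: $- \frac{6101}{4} \approx -1525.3$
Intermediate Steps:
$O = 3$ ($O = 6 - 3 = 3$)
$-1505 - - 6 O \frac{w + 4}{0 - 8} = -1505 - \left(-6\right) 3 \frac{5 + 4}{0 - 8} = -1505 - - 18 \frac{9}{-8} = -1505 - - 18 \cdot 9 \left(- \frac{1}{8}\right) = -1505 - \left(-18\right) \left(- \frac{9}{8}\right) = -1505 - \frac{81}{4} = - \frac{6101}{4}$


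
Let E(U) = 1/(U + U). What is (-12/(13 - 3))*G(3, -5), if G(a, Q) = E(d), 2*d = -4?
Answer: 3/10 ≈ 0.30000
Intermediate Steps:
d = -2 (d = (½)*(-4) = -2)
E(U) = 1/(2*U)
G(a, Q) = -¼ (G(a, Q) = (½)/(-2) = (½)*(-½) = -¼)
(-12/(13 - 3))*G(3, -5) = (-12/(13 - 3))*(-¼) = (-12/10)*(-¼) = ((⅒)*(-12))*(-¼) = -6/5*(-¼) = 3/10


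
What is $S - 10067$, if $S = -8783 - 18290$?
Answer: $-37140$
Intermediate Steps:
$S = -27073$
$S - 10067 = -27073 - 10067 = -37140$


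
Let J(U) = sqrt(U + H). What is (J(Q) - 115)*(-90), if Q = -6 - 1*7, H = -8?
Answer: 10350 - 90*I*sqrt(21) ≈ 10350.0 - 412.43*I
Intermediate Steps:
Q = -13 (Q = -6 - 7 = -13)
J(U) = sqrt(-8 + U) (J(U) = sqrt(U - 8) = sqrt(-8 + U))
(J(Q) - 115)*(-90) = (sqrt(-8 - 13) - 115)*(-90) = (sqrt(-21) - 115)*(-90) = (I*sqrt(21) - 115)*(-90) = (-115 + I*sqrt(21))*(-90) = 10350 - 90*I*sqrt(21)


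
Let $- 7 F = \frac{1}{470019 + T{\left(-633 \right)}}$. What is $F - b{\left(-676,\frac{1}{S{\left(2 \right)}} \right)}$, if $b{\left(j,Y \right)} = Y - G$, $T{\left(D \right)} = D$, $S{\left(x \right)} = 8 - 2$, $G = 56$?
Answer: $\frac{91725847}{1642851} \approx 55.833$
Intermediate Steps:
$S{\left(x \right)} = 6$
$F = - \frac{1}{3285702}$ ($F = - \frac{1}{7 \left(470019 - 633\right)} = - \frac{1}{7 \cdot 469386} = \left(- \frac{1}{7}\right) \frac{1}{469386} = - \frac{1}{3285702} \approx -3.0435 \cdot 10^{-7}$)
$b{\left(j,Y \right)} = -56 + Y$ ($b{\left(j,Y \right)} = Y - 56 = -56 + Y$)
$F - b{\left(-676,\frac{1}{S{\left(2 \right)}} \right)} = - \frac{1}{3285702} - \left(-56 + \frac{1}{6}\right) = - \frac{1}{3285702} - - \frac{335}{6} = - \frac{1}{3285702} + \frac{335}{6} = \frac{91725847}{1642851}$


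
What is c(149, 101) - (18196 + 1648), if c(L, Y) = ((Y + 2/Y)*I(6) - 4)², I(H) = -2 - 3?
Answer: 2441484917/10201 ≈ 2.3934e+5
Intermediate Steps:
I(H) = -5
c(L, Y) = (-4 - 10/Y - 5*Y)² (c(L, Y) = ((Y + 2/Y)*(-5) - 4)² = ((-10/Y - 5*Y) - 4)² = (-4 - 10/Y - 5*Y)²)
c(149, 101) - (18196 + 1648) = (10 + 4*101 + 5*101²)²/101² - (18196 + 1648) = (10 + 404 + 5*10201)²/10201 - 1*19844 = (10 + 404 + 51005)²/10201 - 19844 = (1/10201)*51419² - 19844 = (1/10201)*2643913561 - 19844 = 2643913561/10201 - 19844 = 2441484917/10201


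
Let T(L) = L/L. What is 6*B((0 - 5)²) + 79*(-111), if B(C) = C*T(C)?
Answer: -8619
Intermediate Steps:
T(L) = 1
B(C) = C (B(C) = C*1 = C)
6*B((0 - 5)²) + 79*(-111) = 6*(0 - 5)² + 79*(-111) = 6*(-5)² - 8769 = 6*25 - 8769 = 150 - 8769 = -8619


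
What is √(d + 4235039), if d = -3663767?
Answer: 2*√142818 ≈ 755.83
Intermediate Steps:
√(d + 4235039) = √(-3663767 + 4235039) = √571272 = 2*√142818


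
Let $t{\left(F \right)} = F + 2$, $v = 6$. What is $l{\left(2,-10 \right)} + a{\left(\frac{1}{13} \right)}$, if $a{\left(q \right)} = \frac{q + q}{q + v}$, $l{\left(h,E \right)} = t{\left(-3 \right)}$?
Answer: $- \frac{77}{79} \approx -0.97468$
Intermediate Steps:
$t{\left(F \right)} = 2 + F$
$l{\left(h,E \right)} = -1$ ($l{\left(h,E \right)} = 2 - 3 = -1$)
$a{\left(q \right)} = \frac{2 q}{6 + q}$ ($a{\left(q \right)} = \frac{q + q}{q + 6} = \frac{2 q}{6 + q}$)
$l{\left(2,-10 \right)} + a{\left(\frac{1}{13} \right)} = -1 + \frac{2}{13 \left(6 + \frac{1}{13}\right)} = -1 + 2 \cdot \frac{1}{13} \frac{1}{6 + \frac{1}{13}} = -1 + 2 \cdot \frac{1}{13} \frac{1}{\frac{79}{13}} = -1 + 2 \cdot \frac{1}{13} \cdot \frac{13}{79} = -1 + \frac{2}{79} = - \frac{77}{79}$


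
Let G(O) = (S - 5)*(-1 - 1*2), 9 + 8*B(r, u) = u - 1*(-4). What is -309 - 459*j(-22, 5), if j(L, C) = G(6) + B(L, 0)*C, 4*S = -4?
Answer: -57093/8 ≈ -7136.6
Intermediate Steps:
S = -1 (S = (¼)*(-4) = -1)
B(r, u) = -5/8 + u/8 (B(r, u) = -9/8 + (u - 1*(-4))/8 = -9/8 + (u + 4)/8 = -9/8 + (4 + u)/8 = -9/8 + (½ + u/8) = -5/8 + u/8)
G(O) = 18 (G(O) = (-1 - 5)*(-1 - 1*2) = -6*(-1 - 2) = -6*(-3) = 18)
j(L, C) = 18 - 5*C/8 (j(L, C) = 18 + (-5/8 + (⅛)*0)*C = 18 + (-5/8 + 0)*C = 18 - 5*C/8)
-309 - 459*j(-22, 5) = -309 - 459*(18 - 5/8*5) = -309 - 459*(18 - 25/8) = -309 - 459*119/8 = -309 - 54621/8 = -57093/8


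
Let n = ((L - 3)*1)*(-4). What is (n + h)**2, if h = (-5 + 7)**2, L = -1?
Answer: 400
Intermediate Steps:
h = 4 (h = 2**2 = 4)
n = 16 (n = ((-1 - 3)*1)*(-4) = -4*1*(-4) = -4*(-4) = 16)
(n + h)**2 = (16 + 4)**2 = 20**2 = 400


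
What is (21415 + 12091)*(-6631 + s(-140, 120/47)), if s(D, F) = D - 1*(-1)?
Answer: -226835620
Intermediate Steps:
s(D, F) = 1 + D (s(D, F) = D + 1 = 1 + D)
(21415 + 12091)*(-6631 + s(-140, 120/47)) = (21415 + 12091)*(-6631 + (1 - 140)) = 33506*(-6631 - 139) = 33506*(-6770) = -226835620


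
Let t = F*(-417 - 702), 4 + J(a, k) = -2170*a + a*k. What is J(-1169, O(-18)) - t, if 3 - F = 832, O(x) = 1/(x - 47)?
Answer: 104591044/65 ≈ 1.6091e+6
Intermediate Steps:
O(x) = 1/(-47 + x)
F = -829 (F = 3 - 1*832 = 3 - 832 = -829)
J(a, k) = -4 - 2170*a + a*k (J(a, k) = -4 + (-2170*a + a*k) = -4 - 2170*a + a*k)
t = 927651 (t = -829*(-417 - 702) = -829*(-1119) = 927651)
J(-1169, O(-18)) - t = (-4 - 2170*(-1169) - 1169/(-47 - 18)) - 1*927651 = (-4 + 2536730 - 1169/(-65)) - 927651 = (-4 + 2536730 - 1169*(-1/65)) - 927651 = (-4 + 2536730 + 1169/65) - 927651 = 164888359/65 - 927651 = 104591044/65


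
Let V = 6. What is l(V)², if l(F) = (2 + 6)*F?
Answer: 2304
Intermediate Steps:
l(F) = 8*F
l(V)² = (8*6)² = 48² = 2304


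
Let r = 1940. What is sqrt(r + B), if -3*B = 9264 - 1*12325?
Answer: sqrt(26643)/3 ≈ 54.409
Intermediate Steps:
B = 3061/3 (B = -(9264 - 1*12325)/3 = -(9264 - 12325)/3 = -1/3*(-3061) = 3061/3 ≈ 1020.3)
sqrt(r + B) = sqrt(1940 + 3061/3) = sqrt(8881/3) = sqrt(26643)/3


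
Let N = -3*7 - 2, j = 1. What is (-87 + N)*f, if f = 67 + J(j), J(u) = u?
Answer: -7480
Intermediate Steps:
f = 68 (f = 67 + 1 = 68)
N = -23 (N = -21 - 2 = -23)
(-87 + N)*f = (-87 - 23)*68 = -110*68 = -7480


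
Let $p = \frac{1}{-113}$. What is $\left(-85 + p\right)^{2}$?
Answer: $\frac{92275236}{12769} \approx 7226.5$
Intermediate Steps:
$p = - \frac{1}{113} \approx -0.0088496$
$\left(-85 + p\right)^{2} = \left(-85 - \frac{1}{113}\right)^{2} = \left(- \frac{9606}{113}\right)^{2} = \frac{92275236}{12769}$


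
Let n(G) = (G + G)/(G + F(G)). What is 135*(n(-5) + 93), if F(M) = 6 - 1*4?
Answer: 13005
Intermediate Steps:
F(M) = 2 (F(M) = 6 - 4 = 2)
n(G) = 2*G/(2 + G) (n(G) = (G + G)/(G + 2) = (2*G)/(2 + G) = 2*G/(2 + G))
135*(n(-5) + 93) = 135*(2*(-5)/(2 - 5) + 93) = 135*(2*(-5)/(-3) + 93) = 135*(2*(-5)*(-⅓) + 93) = 135*(10/3 + 93) = 135*(289/3) = 13005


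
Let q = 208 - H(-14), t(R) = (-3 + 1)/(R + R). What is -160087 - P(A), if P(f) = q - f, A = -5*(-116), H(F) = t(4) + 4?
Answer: -638845/4 ≈ -1.5971e+5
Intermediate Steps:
t(R) = -1/R (t(R) = -2*1/(2*R) = -1/R)
H(F) = 15/4 (H(F) = -1/4 + 4 = 15/4)
q = 817/4 (q = 208 - 1*15/4 = 208 - 15/4 = 817/4 ≈ 204.25)
A = 580
P(f) = 817/4 - f
-160087 - P(A) = -160087 - (817/4 - 1*580) = -160087 - (817/4 - 580) = -160087 - 1*(-1503/4) = -160087 + 1503/4 = -638845/4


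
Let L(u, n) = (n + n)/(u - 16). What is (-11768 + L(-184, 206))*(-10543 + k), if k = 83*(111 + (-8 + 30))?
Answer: -145948744/25 ≈ -5.8380e+6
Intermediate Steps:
L(u, n) = 2*n/(-16 + u) (L(u, n) = (2*n)/(-16 + u) = 2*n/(-16 + u))
k = 11039 (k = 83*(111 + 22) = 83*133 = 11039)
(-11768 + L(-184, 206))*(-10543 + k) = (-11768 + 2*206/(-16 - 184))*(-10543 + 11039) = (-11768 + 2*206/(-200))*496 = (-11768 + 2*206*(-1/200))*496 = (-11768 - 103/50)*496 = -588503/50*496 = -145948744/25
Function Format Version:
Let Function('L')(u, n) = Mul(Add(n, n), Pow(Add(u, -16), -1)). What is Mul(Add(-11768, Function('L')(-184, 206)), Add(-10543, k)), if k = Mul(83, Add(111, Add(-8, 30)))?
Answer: Rational(-145948744, 25) ≈ -5.8380e+6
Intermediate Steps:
Function('L')(u, n) = Mul(2, n, Pow(Add(-16, u), -1)) (Function('L')(u, n) = Mul(Mul(2, n), Pow(Add(-16, u), -1)) = Mul(2, n, Pow(Add(-16, u), -1)))
k = 11039 (k = Mul(83, Add(111, 22)) = Mul(83, 133) = 11039)
Mul(Add(-11768, Function('L')(-184, 206)), Add(-10543, k)) = Mul(Add(-11768, Mul(2, 206, Pow(Add(-16, -184), -1))), Add(-10543, 11039)) = Mul(Add(-11768, Mul(2, 206, Pow(-200, -1))), 496) = Mul(Add(-11768, Mul(2, 206, Rational(-1, 200))), 496) = Mul(Add(-11768, Rational(-103, 50)), 496) = Mul(Rational(-588503, 50), 496) = Rational(-145948744, 25)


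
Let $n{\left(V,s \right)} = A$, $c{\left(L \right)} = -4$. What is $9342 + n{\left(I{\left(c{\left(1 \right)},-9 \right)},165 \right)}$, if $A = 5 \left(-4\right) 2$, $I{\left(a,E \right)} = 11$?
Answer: $9302$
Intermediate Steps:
$A = -40$ ($A = \left(-20\right) 2 = -40$)
$n{\left(V,s \right)} = -40$
$9342 + n{\left(I{\left(c{\left(1 \right)},-9 \right)},165 \right)} = 9342 - 40 = 9302$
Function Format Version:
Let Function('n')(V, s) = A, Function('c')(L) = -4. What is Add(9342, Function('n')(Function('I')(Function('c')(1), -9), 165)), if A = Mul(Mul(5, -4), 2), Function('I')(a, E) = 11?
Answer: 9302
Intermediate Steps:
A = -40 (A = Mul(-20, 2) = -40)
Function('n')(V, s) = -40
Add(9342, Function('n')(Function('I')(Function('c')(1), -9), 165)) = Add(9342, -40) = 9302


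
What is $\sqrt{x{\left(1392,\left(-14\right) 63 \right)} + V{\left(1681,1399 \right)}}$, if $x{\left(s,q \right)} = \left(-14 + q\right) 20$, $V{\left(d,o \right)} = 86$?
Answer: $i \sqrt{17834} \approx 133.54 i$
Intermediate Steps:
$x{\left(s,q \right)} = -280 + 20 q$
$\sqrt{x{\left(1392,\left(-14\right) 63 \right)} + V{\left(1681,1399 \right)}} = \sqrt{\left(-280 + 20 \left(\left(-14\right) 63\right)\right) + 86} = \sqrt{\left(-280 + 20 \left(-882\right)\right) + 86} = \sqrt{\left(-280 - 17640\right) + 86} = \sqrt{-17920 + 86} = \sqrt{-17834} = i \sqrt{17834}$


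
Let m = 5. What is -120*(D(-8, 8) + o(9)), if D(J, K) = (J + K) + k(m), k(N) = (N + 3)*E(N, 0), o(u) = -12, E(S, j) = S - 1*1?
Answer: -2400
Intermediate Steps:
E(S, j) = -1 + S (E(S, j) = S - 1 = -1 + S)
k(N) = (-1 + N)*(3 + N) (k(N) = (N + 3)*(-1 + N) = (3 + N)*(-1 + N) = (-1 + N)*(3 + N))
D(J, K) = 32 + J + K (D(J, K) = (J + K) + (-1 + 5)*(3 + 5) = (J + K) + 4*8 = (J + K) + 32 = 32 + J + K)
-120*(D(-8, 8) + o(9)) = -120*((32 - 8 + 8) - 12) = -120*(32 - 12) = -120*20 = -2400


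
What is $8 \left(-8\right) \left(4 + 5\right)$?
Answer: $-576$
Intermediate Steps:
$8 \left(-8\right) \left(4 + 5\right) = \left(-64\right) 9 = -576$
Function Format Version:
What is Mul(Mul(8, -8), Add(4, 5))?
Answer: -576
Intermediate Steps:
Mul(Mul(8, -8), Add(4, 5)) = Mul(-64, 9) = -576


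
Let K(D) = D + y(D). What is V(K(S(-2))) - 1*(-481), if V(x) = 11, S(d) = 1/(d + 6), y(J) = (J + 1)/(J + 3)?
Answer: 492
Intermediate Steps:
y(J) = (1 + J)/(3 + J)
S(d) = 1/(6 + d)
K(D) = D + (1 + D)/(3 + D)
V(K(S(-2))) - 1*(-481) = 11 - 1*(-481) = 11 + 481 = 492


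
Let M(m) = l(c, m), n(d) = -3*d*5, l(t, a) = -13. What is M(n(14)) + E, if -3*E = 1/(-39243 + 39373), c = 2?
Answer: -5071/390 ≈ -13.003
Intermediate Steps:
n(d) = -15*d
M(m) = -13
E = -1/390 (E = -1/(3*(-39243 + 39373)) = -⅓/130 = -⅓*1/130 = -1/390 ≈ -0.0025641)
M(n(14)) + E = -13 - 1/390 = -5071/390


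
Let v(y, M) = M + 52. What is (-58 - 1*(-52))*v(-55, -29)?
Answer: -138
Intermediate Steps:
v(y, M) = 52 + M
(-58 - 1*(-52))*v(-55, -29) = (-58 - 1*(-52))*(52 - 29) = (-58 + 52)*23 = -6*23 = -138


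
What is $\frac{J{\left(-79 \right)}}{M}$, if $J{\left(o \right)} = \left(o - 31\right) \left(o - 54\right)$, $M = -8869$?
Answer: $- \frac{2090}{1267} \approx -1.6496$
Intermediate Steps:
$J{\left(o \right)} = \left(-54 + o\right) \left(-31 + o\right)$ ($J{\left(o \right)} = \left(-31 + o\right) \left(-54 + o\right) = \left(-54 + o\right) \left(-31 + o\right)$)
$\frac{J{\left(-79 \right)}}{M} = \frac{1674 + \left(-79\right)^{2} - -6715}{-8869} = \left(1674 + 6241 + 6715\right) \left(- \frac{1}{8869}\right) = 14630 \left(- \frac{1}{8869}\right) = - \frac{2090}{1267}$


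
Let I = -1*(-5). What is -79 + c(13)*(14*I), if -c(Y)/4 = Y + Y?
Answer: -7359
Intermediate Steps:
I = 5
c(Y) = -8*Y (c(Y) = -4*(Y + Y) = -8*Y)
-79 + c(13)*(14*I) = -79 + (-8*13)*(14*5) = -79 - 104*70 = -79 - 7280 = -7359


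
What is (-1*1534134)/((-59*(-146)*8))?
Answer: -767067/34456 ≈ -22.262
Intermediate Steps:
(-1*1534134)/((-59*(-146)*8)) = -1534134/(8614*8) = -1534134/68912 = -1534134*1/68912 = -767067/34456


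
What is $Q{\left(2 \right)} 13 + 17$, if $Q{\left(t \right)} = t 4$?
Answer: $121$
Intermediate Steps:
$Q{\left(t \right)} = 4 t$
$Q{\left(2 \right)} 13 + 17 = 4 \cdot 2 \cdot 13 + 17 = 8 \cdot 13 + 17 = 104 + 17 = 121$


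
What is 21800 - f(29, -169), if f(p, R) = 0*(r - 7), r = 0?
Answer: 21800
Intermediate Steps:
f(p, R) = 0 (f(p, R) = 0*(0 - 7) = 0*(-7) = 0)
21800 - f(29, -169) = 21800 - 1*0 = 21800 + 0 = 21800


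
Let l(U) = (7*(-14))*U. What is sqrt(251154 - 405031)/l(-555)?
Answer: I*sqrt(153877)/54390 ≈ 0.0072122*I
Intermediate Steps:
l(U) = -98*U
sqrt(251154 - 405031)/l(-555) = sqrt(251154 - 405031)/((-98*(-555))) = sqrt(-153877)/54390 = (I*sqrt(153877))*(1/54390) = I*sqrt(153877)/54390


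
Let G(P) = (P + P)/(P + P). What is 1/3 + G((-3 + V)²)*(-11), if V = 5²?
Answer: -32/3 ≈ -10.667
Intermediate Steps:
V = 25
G(P) = 1 (G(P) = (2*P)/((2*P)) = (2*P)*(1/(2*P)) = 1)
1/3 + G((-3 + V)²)*(-11) = 1/3 + 1*(-11) = ⅓ - 11 = -32/3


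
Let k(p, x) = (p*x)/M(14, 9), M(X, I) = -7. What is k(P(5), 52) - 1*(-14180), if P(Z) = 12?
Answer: 98636/7 ≈ 14091.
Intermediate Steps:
k(p, x) = -p*x/7 (k(p, x) = (p*x)/(-7) = (p*x)*(-⅐) = -p*x/7)
k(P(5), 52) - 1*(-14180) = -⅐*12*52 - 1*(-14180) = -624/7 + 14180 = 98636/7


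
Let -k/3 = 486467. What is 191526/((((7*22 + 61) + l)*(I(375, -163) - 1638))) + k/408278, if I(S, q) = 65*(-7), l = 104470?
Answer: -8201058482947/2293744590410 ≈ -3.5754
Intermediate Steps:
k = -1459401 (k = -3*486467 = -1459401)
I(S, q) = -455
191526/((((7*22 + 61) + l)*(I(375, -163) - 1638))) + k/408278 = 191526/((((7*22 + 61) + 104470)*(-455 - 1638))) - 1459401/408278 = 191526/((((154 + 61) + 104470)*(-2093))) - 1459401*1/408278 = 191526/(((215 + 104470)*(-2093))) - 1459401/408278 = 191526/((104685*(-2093))) - 1459401/408278 = 191526/(-219105705) - 1459401/408278 = 191526*(-1/219105705) - 1459401/408278 = -63842/73035235 - 1459401/408278 = -8201058482947/2293744590410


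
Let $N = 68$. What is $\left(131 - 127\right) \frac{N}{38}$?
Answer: $\frac{136}{19} \approx 7.1579$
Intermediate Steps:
$\left(131 - 127\right) \frac{N}{38} = \left(131 - 127\right) \frac{68}{38} = 4 \cdot 68 \cdot \frac{1}{38} = 4 \cdot \frac{34}{19} = \frac{136}{19}$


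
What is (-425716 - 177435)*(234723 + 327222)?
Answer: -338937688695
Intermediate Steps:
(-425716 - 177435)*(234723 + 327222) = -603151*561945 = -338937688695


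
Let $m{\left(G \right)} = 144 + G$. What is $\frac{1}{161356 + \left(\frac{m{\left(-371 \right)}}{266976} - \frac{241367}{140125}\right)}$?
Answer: $\frac{37410012000}{6036265425267433} \approx 6.1975 \cdot 10^{-6}$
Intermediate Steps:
$\frac{1}{161356 + \left(\frac{m{\left(-371 \right)}}{266976} - \frac{241367}{140125}\right)} = \frac{1}{161356 - \left(\frac{241367}{140125} - \frac{144 - 371}{266976}\right)} = \frac{1}{161356 - \frac{64471004567}{37410012000}} = \frac{1}{\frac{6036265425267433}{37410012000}} = \frac{37410012000}{6036265425267433}$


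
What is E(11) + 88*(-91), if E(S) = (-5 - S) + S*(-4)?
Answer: -8068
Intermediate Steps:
E(S) = -5 - 5*S (E(S) = (-5 - S) - 4*S = -5 - 5*S)
E(11) + 88*(-91) = (-5 - 5*11) + 88*(-91) = (-5 - 55) - 8008 = -60 - 8008 = -8068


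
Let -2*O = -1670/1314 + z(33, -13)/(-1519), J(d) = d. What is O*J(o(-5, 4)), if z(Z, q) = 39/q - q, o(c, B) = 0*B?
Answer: 0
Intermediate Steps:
o(c, B) = 0
z(Z, q) = -q + 39/q
O = 1274935/1995966 (O = -(-1670/1314 + (-1*(-13) + 39/(-13))/(-1519))/2 = -(-1670*1/1314 + (13 + 39*(-1/13))*(-1/1519))/2 = -(-835/657 + (13 - 3)*(-1/1519))/2 = -(-835/657 + 10*(-1/1519))/2 = -(-835/657 - 10/1519)/2 = -½*(-1274935/997983) = 1274935/1995966 ≈ 0.63876)
O*J(o(-5, 4)) = (1274935/1995966)*0 = 0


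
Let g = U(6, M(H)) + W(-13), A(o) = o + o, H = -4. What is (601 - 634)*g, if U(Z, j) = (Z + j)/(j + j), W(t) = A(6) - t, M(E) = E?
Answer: -3267/4 ≈ -816.75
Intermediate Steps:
A(o) = 2*o
W(t) = 12 - t (W(t) = 2*6 - t = 12 - t)
U(Z, j) = (Z + j)/(2*j) (U(Z, j) = (Z + j)/((2*j)) = (Z + j)*(1/(2*j)) = (Z + j)/(2*j))
g = 99/4 (g = (1/2)*(6 - 4)/(-4) + (12 - 1*(-13)) = (1/2)*(-1/4)*2 + (12 + 13) = -1/4 + 25 = 99/4 ≈ 24.750)
(601 - 634)*g = (601 - 634)*(99/4) = -33*99/4 = -3267/4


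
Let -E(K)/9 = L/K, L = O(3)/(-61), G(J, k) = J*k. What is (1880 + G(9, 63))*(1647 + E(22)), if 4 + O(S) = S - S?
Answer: 2704226193/671 ≈ 4.0301e+6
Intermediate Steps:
O(S) = -4 (O(S) = -4 + (S - S) = -4 + 0 = -4)
L = 4/61 (L = -4/(-61) = -4*(-1/61) = 4/61 ≈ 0.065574)
E(K) = -36/(61*K)
(1880 + G(9, 63))*(1647 + E(22)) = (1880 + 9*63)*(1647 - 36/61/22) = (1880 + 567)*(1647 - 36/61*1/22) = 2447*(1647 - 18/671) = 2447*(1105119/671) = 2704226193/671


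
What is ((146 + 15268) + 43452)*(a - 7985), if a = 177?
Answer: -459625728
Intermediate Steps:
((146 + 15268) + 43452)*(a - 7985) = ((146 + 15268) + 43452)*(177 - 7985) = (15414 + 43452)*(-7808) = 58866*(-7808) = -459625728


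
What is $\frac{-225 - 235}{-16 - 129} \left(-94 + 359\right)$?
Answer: $\frac{24380}{29} \approx 840.69$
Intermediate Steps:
$\frac{-225 - 235}{-16 - 129} \left(-94 + 359\right) = - \frac{460}{-145} \cdot 265 = \left(-460\right) \left(- \frac{1}{145}\right) 265 = \frac{92}{29} \cdot 265 = \frac{24380}{29}$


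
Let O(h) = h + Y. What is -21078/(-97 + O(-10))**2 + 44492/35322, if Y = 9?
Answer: -11329141/12115446 ≈ -0.93510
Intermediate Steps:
O(h) = 9 + h (O(h) = h + 9 = 9 + h)
-21078/(-97 + O(-10))**2 + 44492/35322 = -21078/(-97 + (9 - 10))**2 + 44492/35322 = -21078/(-97 - 1)**2 + 44492*(1/35322) = -21078/((-98)**2) + 3178/2523 = -21078/9604 + 3178/2523 = -21078*1/9604 + 3178/2523 = -10539/4802 + 3178/2523 = -11329141/12115446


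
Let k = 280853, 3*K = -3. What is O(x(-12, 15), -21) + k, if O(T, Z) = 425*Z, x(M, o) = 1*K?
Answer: 271928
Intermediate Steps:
K = -1 (K = (⅓)*(-3) = -1)
x(M, o) = -1 (x(M, o) = 1*(-1) = -1)
O(x(-12, 15), -21) + k = 425*(-21) + 280853 = -8925 + 280853 = 271928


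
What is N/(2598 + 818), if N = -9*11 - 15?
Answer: -57/1708 ≈ -0.033372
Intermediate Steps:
N = -114 (N = -99 - 15 = -114)
N/(2598 + 818) = -114/(2598 + 818) = -114/3416 = -114*1/3416 = -57/1708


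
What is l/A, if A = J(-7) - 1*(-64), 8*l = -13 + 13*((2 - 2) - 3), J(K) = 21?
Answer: -13/170 ≈ -0.076471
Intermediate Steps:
l = -13/2 (l = (-13 + 13*((2 - 2) - 3))/8 = (-13 + 13*(0 - 3))/8 = (-13 + 13*(-3))/8 = (-13 - 39)/8 = (⅛)*(-52) = -13/2 ≈ -6.5000)
A = 85 (A = 21 - 1*(-64) = 21 + 64 = 85)
l/A = -13/2/85 = -13/2*1/85 = -13/170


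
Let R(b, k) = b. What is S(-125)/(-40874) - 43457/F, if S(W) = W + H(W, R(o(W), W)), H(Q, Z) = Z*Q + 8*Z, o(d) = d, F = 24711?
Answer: -1067285459/505018707 ≈ -2.1134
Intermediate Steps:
H(Q, Z) = 8*Z + Q*Z (H(Q, Z) = Q*Z + 8*Z = 8*Z + Q*Z)
S(W) = W + W*(8 + W)
S(-125)/(-40874) - 43457/F = -125*(9 - 125)/(-40874) - 43457/24711 = -125*(-116)*(-1/40874) - 43457*1/24711 = 14500*(-1/40874) - 43457/24711 = -7250/20437 - 43457/24711 = -1067285459/505018707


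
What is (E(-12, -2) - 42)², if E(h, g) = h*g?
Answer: 324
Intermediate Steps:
E(h, g) = g*h
(E(-12, -2) - 42)² = (-2*(-12) - 42)² = (24 - 42)² = (-18)² = 324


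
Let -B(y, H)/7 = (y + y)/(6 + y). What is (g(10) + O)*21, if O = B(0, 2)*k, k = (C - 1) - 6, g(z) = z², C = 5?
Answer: 2100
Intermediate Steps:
B(y, H) = -14*y/(6 + y) (B(y, H) = -7*(y + y)/(6 + y) = -7*2*y/(6 + y) = -14*y/(6 + y))
k = -2 (k = (5 - 1) - 6 = 4 - 6 = -2)
O = 0 (O = -14*0/(6 + 0)*(-2) = -14*0/6*(-2) = -14*0*⅙*(-2) = 0*(-2) = 0)
(g(10) + O)*21 = (10² + 0)*21 = (100 + 0)*21 = 100*21 = 2100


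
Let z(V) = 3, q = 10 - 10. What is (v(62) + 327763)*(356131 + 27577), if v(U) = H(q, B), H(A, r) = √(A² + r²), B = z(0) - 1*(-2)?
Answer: 125767203744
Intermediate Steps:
q = 0
B = 5 (B = 3 - 1*(-2) = 3 + 2 = 5)
v(U) = 5 (v(U) = √(0² + 5²) = √(0 + 25) = √25 = 5)
(v(62) + 327763)*(356131 + 27577) = (5 + 327763)*(356131 + 27577) = 327768*383708 = 125767203744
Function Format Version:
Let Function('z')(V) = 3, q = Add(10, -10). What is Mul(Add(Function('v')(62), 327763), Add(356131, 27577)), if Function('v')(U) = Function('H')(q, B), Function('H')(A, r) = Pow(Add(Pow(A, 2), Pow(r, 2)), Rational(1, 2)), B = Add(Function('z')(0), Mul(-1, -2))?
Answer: 125767203744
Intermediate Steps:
q = 0
B = 5 (B = Add(3, Mul(-1, -2)) = Add(3, 2) = 5)
Function('v')(U) = 5 (Function('v')(U) = Pow(Add(Pow(0, 2), Pow(5, 2)), Rational(1, 2)) = Pow(Add(0, 25), Rational(1, 2)) = Pow(25, Rational(1, 2)) = 5)
Mul(Add(Function('v')(62), 327763), Add(356131, 27577)) = Mul(Add(5, 327763), Add(356131, 27577)) = Mul(327768, 383708) = 125767203744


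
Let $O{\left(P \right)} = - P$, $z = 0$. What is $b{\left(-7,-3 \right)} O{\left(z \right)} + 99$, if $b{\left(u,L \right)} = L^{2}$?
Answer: $99$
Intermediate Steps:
$b{\left(-7,-3 \right)} O{\left(z \right)} + 99 = \left(-3\right)^{2} \left(\left(-1\right) 0\right) + 99 = 9 \cdot 0 + 99 = 0 + 99 = 99$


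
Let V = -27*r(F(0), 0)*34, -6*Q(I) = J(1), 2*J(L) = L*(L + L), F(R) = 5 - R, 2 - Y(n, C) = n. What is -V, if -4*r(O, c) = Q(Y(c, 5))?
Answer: 153/4 ≈ 38.250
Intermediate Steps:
Y(n, C) = 2 - n
J(L) = L² (J(L) = (L*(L + L))/2 = (L*(2*L))/2 = (2*L²)/2 = L²)
Q(I) = -⅙ (Q(I) = -⅙*1² = -⅙*1 = -⅙)
r(O, c) = 1/24 (r(O, c) = -¼*(-⅙) = 1/24)
V = -153/4 (V = -27*1/24*34 = -9/8*34 = -153/4 ≈ -38.250)
-V = -1*(-153/4) = 153/4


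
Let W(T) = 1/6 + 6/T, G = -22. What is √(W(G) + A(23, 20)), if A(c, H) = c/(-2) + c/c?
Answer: 5*I*√462/33 ≈ 3.2567*I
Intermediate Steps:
A(c, H) = 1 - c/2 (A(c, H) = c*(-½) + 1 = -c/2 + 1 = 1 - c/2)
W(T) = ⅙ + 6/T (W(T) = 1*(⅙) + 6/T = ⅙ + 6/T)
√(W(G) + A(23, 20)) = √((⅙)*(36 - 22)/(-22) + (1 - ½*23)) = √((⅙)*(-1/22)*14 + (1 - 23/2)) = √(-7/66 - 21/2) = √(-350/33) = 5*I*√462/33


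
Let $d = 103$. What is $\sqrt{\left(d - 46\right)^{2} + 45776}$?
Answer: $5 \sqrt{1961} \approx 221.42$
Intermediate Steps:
$\sqrt{\left(d - 46\right)^{2} + 45776} = \sqrt{\left(103 - 46\right)^{2} + 45776} = \sqrt{57^{2} + 45776} = \sqrt{3249 + 45776} = \sqrt{49025} = 5 \sqrt{1961}$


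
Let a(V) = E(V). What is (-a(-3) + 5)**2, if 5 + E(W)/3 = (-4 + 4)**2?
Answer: 400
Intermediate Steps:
E(W) = -15 (E(W) = -15 + 3*(-4 + 4)**2 = -15 + 3*0**2 = -15 + 3*0 = -15 + 0 = -15)
a(V) = -15
(-a(-3) + 5)**2 = (-1*(-15) + 5)**2 = (15 + 5)**2 = 20**2 = 400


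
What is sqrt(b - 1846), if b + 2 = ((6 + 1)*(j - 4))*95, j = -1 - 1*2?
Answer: I*sqrt(6503) ≈ 80.641*I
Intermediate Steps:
j = -3 (j = -1 - 2 = -3)
b = -4657 (b = -2 + ((6 + 1)*(-3 - 4))*95 = -2 + (7*(-7))*95 = -2 - 49*95 = -2 - 4655 = -4657)
sqrt(b - 1846) = sqrt(-4657 - 1846) = sqrt(-6503) = I*sqrt(6503)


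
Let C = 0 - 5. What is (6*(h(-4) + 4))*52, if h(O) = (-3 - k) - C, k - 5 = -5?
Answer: 1872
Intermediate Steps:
C = -5
k = 0 (k = 5 - 5 = 0)
h(O) = 2 (h(O) = (-3 - 1*0) - 1*(-5) = (-3 + 0) + 5 = -3 + 5 = 2)
(6*(h(-4) + 4))*52 = (6*(2 + 4))*52 = (6*6)*52 = 36*52 = 1872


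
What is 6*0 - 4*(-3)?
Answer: 12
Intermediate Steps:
6*0 - 4*(-3) = 0 + 12 = 12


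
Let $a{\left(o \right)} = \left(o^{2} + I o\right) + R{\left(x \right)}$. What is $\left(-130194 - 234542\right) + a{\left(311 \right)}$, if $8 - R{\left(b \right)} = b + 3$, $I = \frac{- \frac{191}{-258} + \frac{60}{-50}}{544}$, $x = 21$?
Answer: $- \frac{188093618983}{701760} \approx -2.6803 \cdot 10^{5}$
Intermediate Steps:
$I = - \frac{593}{701760}$ ($I = \left(\left(-191\right) \left(- \frac{1}{258}\right) + 60 \left(- \frac{1}{50}\right)\right) \frac{1}{544} = \left(\frac{191}{258} - \frac{6}{5}\right) \frac{1}{544} = \left(- \frac{593}{1290}\right) \frac{1}{544} = - \frac{593}{701760} \approx -0.00084502$)
$R{\left(b \right)} = 5 - b$ ($R{\left(b \right)} = 8 - \left(b + 3\right) = 8 - \left(3 + b\right) = 5 - b$)
$a{\left(o \right)} = -16 + o^{2} - \frac{593 o}{701760}$ ($a{\left(o \right)} = \left(o^{2} - \frac{593 o}{701760}\right) + \left(5 - 21\right) = \left(o^{2} - \frac{593 o}{701760}\right) - 16 = -16 + o^{2} - \frac{593 o}{701760}$)
$\left(-130194 - 234542\right) + a{\left(311 \right)} = \left(-130194 - 234542\right) - \left(\frac{11412583}{701760} - 96721\right) = -364736 - - \frac{67863516377}{701760} = -364736 + \frac{67863516377}{701760} = - \frac{188093618983}{701760}$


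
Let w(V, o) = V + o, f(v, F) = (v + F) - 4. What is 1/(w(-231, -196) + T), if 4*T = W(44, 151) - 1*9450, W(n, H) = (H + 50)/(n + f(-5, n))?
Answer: -316/881281 ≈ -0.00035857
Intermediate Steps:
f(v, F) = -4 + F + v (f(v, F) = (F + v) - 4 = -4 + F + v)
W(n, H) = (50 + H)/(-9 + 2*n) (W(n, H) = (H + 50)/(n + (-4 + n - 5)) = (50 + H)/(n + (-9 + n)) = (50 + H)/(-9 + 2*n))
T = -746349/316 (T = ((50 + 151)/(-9 + 2*44) - 1*9450)/4 = (201/(-9 + 88) - 9450)/4 = (201/79 - 9450)/4 = (¼)*(-746349/79) = -746349/316 ≈ -2361.9)
1/(w(-231, -196) + T) = 1/((-231 - 196) - 746349/316) = 1/(-427 - 746349/316) = 1/(-881281/316) = -316/881281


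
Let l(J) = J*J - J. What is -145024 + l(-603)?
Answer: 219188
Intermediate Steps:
l(J) = J**2 - J
-145024 + l(-603) = -145024 - 603*(-1 - 603) = -145024 - 603*(-604) = -145024 + 364212 = 219188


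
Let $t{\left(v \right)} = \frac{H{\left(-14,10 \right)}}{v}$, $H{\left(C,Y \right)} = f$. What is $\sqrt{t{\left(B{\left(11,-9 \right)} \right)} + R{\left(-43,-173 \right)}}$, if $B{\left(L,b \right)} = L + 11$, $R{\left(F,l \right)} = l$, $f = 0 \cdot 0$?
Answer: $i \sqrt{173} \approx 13.153 i$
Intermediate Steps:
$f = 0$
$H{\left(C,Y \right)} = 0$
$B{\left(L,b \right)} = 11 + L$
$t{\left(v \right)} = 0$ ($t{\left(v \right)} = \frac{0}{v} = 0$)
$\sqrt{t{\left(B{\left(11,-9 \right)} \right)} + R{\left(-43,-173 \right)}} = \sqrt{0 - 173} = \sqrt{-173} = i \sqrt{173}$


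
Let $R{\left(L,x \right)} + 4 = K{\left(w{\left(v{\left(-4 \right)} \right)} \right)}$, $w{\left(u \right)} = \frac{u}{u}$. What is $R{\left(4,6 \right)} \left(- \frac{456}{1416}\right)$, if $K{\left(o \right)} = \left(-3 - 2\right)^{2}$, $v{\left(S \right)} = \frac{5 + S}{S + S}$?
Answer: $- \frac{399}{59} \approx -6.7627$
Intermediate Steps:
$v{\left(S \right)} = \frac{5 + S}{2 S}$
$w{\left(u \right)} = 1$
$K{\left(o \right)} = 25$ ($K{\left(o \right)} = \left(-5\right)^{2} = 25$)
$R{\left(L,x \right)} = 21$ ($R{\left(L,x \right)} = -4 + 25 = 21$)
$R{\left(4,6 \right)} \left(- \frac{456}{1416}\right) = 21 \left(- \frac{456}{1416}\right) = 21 \left(\left(-456\right) \frac{1}{1416}\right) = 21 \left(- \frac{19}{59}\right) = - \frac{399}{59}$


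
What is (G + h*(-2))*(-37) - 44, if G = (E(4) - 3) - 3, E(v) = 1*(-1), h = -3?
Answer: -7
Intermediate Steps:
E(v) = -1
G = -7 (G = (-1 - 3) - 3 = -4 - 3 = -7)
(G + h*(-2))*(-37) - 44 = (-7 - 3*(-2))*(-37) - 44 = (-7 + 6)*(-37) - 44 = -1*(-37) - 44 = 37 - 44 = -7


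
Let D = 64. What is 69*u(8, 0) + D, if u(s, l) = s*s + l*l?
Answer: 4480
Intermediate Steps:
u(s, l) = l² + s² (u(s, l) = s² + l² = l² + s²)
69*u(8, 0) + D = 69*(0² + 8²) + 64 = 69*(0 + 64) + 64 = 69*64 + 64 = 4416 + 64 = 4480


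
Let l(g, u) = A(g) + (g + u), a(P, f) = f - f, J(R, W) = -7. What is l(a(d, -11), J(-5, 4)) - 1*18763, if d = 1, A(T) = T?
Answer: -18770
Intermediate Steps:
a(P, f) = 0
l(g, u) = u + 2*g (l(g, u) = g + (g + u) = u + 2*g)
l(a(d, -11), J(-5, 4)) - 1*18763 = (-7 + 2*0) - 1*18763 = (-7 + 0) - 18763 = -7 - 18763 = -18770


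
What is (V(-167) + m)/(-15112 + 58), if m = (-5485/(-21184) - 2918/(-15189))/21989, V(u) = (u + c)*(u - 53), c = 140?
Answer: -42027066347682737/106511019295165056 ≈ -0.39458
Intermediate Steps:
V(u) = (-53 + u)*(140 + u) (V(u) = (u + 140)*(u - 53) = (140 + u)*(-53 + u) = (-53 + u)*(140 + u))
m = 145126577/7075263670464 (m = (-5485*(-1/21184) - 2918*(-1/15189))*(1/21989) = (5485/21184 + 2918/15189)*(1/21989) = (145126577/321763776)*(1/21989) = 145126577/7075263670464 ≈ 2.0512e-5)
(V(-167) + m)/(-15112 + 58) = ((-7420 + (-167)**2 + 87*(-167)) + 145126577/7075263670464)/(-15112 + 58) = ((-7420 + 27889 - 14529) + 145126577/7075263670464)/(-15054) = (5940 + 145126577/7075263670464)*(-1/15054) = (42027066347682737/7075263670464)*(-1/15054) = -42027066347682737/106511019295165056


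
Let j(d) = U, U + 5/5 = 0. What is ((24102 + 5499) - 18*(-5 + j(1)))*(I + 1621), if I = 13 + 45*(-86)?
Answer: -66429324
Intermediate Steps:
U = -1 (U = -1 + 0 = -1)
I = -3857 (I = 13 - 3870 = -3857)
j(d) = -1
((24102 + 5499) - 18*(-5 + j(1)))*(I + 1621) = ((24102 + 5499) - 18*(-5 - 1))*(-3857 + 1621) = (29601 - 18*(-6))*(-2236) = (29601 + 108)*(-2236) = 29709*(-2236) = -66429324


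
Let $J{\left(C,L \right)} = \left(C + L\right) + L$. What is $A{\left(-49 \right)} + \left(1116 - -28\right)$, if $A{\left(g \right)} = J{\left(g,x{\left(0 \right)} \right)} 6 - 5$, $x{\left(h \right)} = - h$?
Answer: $845$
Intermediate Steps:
$J{\left(C,L \right)} = C + 2 L$
$A{\left(g \right)} = -5 + 6 g$ ($A{\left(g \right)} = \left(g + 2 \left(\left(-1\right) 0\right)\right) 6 - 5 = \left(g + 2 \cdot 0\right) 6 - 5 = \left(g + 0\right) 6 - 5 = g 6 - 5 = 6 g - 5 = -5 + 6 g$)
$A{\left(-49 \right)} + \left(1116 - -28\right) = \left(-5 + 6 \left(-49\right)\right) + \left(1116 - -28\right) = \left(-5 - 294\right) + \left(1116 + 28\right) = -299 + 1144 = 845$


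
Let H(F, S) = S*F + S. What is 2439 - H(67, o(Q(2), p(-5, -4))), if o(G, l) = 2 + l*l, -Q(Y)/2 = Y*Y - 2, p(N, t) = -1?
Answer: 2235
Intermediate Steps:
Q(Y) = 4 - 2*Y**2 (Q(Y) = -2*(Y*Y - 2) = -2*(Y**2 - 2) = -2*(-2 + Y**2) = 4 - 2*Y**2)
o(G, l) = 2 + l**2
H(F, S) = S + F*S (H(F, S) = F*S + S = S + F*S)
2439 - H(67, o(Q(2), p(-5, -4))) = 2439 - (2 + (-1)**2)*(1 + 67) = 2439 - (2 + 1)*68 = 2439 - 3*68 = 2439 - 1*204 = 2439 - 204 = 2235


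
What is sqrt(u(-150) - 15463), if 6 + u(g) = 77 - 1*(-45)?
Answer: I*sqrt(15347) ≈ 123.88*I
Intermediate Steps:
u(g) = 116 (u(g) = -6 + (77 - 1*(-45)) = -6 + (77 + 45) = -6 + 122 = 116)
sqrt(u(-150) - 15463) = sqrt(116 - 15463) = sqrt(-15347) = I*sqrt(15347)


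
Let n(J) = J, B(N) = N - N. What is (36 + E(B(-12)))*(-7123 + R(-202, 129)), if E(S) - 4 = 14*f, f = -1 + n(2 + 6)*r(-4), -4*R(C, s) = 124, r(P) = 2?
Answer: -1788500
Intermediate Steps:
B(N) = 0
R(C, s) = -31 (R(C, s) = -¼*124 = -31)
f = 15 (f = -1 + (2 + 6)*2 = -1 + 8*2 = -1 + 16 = 15)
E(S) = 214 (E(S) = 4 + 14*15 = 4 + 210 = 214)
(36 + E(B(-12)))*(-7123 + R(-202, 129)) = (36 + 214)*(-7123 - 31) = 250*(-7154) = -1788500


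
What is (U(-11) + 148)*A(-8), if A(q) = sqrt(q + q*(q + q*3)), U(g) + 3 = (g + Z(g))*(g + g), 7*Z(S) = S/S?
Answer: 5374*sqrt(62)/7 ≈ 6045.0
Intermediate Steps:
Z(S) = 1/7 (Z(S) = (S/S)/7 = (1/7)*1 = 1/7)
U(g) = -3 + 2*g*(1/7 + g) (U(g) = -3 + (g + 1/7)*(g + g) = -3 + (1/7 + g)*(2*g) = -3 + 2*g*(1/7 + g))
A(q) = sqrt(q + 4*q**2) (A(q) = sqrt(q + q*(q + 3*q)) = sqrt(q + q*(4*q)) = sqrt(q + 4*q**2))
(U(-11) + 148)*A(-8) = ((-3 + 2*(-11)**2 + (2/7)*(-11)) + 148)*sqrt(-8*(1 + 4*(-8))) = ((-3 + 2*121 - 22/7) + 148)*sqrt(-8*(1 - 32)) = ((-3 + 242 - 22/7) + 148)*sqrt(-8*(-31)) = (1651/7 + 148)*sqrt(248) = 2687*(2*sqrt(62))/7 = 5374*sqrt(62)/7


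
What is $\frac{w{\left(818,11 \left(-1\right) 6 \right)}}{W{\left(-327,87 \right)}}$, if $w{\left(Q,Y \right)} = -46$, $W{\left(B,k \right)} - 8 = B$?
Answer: $\frac{46}{319} \approx 0.1442$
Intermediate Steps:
$W{\left(B,k \right)} = 8 + B$
$\frac{w{\left(818,11 \left(-1\right) 6 \right)}}{W{\left(-327,87 \right)}} = - \frac{46}{8 - 327} = - \frac{46}{-319} = \left(-46\right) \left(- \frac{1}{319}\right) = \frac{46}{319}$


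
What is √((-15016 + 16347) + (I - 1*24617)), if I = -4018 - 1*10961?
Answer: I*√38265 ≈ 195.61*I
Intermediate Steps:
I = -14979 (I = -4018 - 10961 = -14979)
√((-15016 + 16347) + (I - 1*24617)) = √((-15016 + 16347) + (-14979 - 1*24617)) = √(1331 + (-14979 - 24617)) = √(1331 - 39596) = √(-38265) = I*√38265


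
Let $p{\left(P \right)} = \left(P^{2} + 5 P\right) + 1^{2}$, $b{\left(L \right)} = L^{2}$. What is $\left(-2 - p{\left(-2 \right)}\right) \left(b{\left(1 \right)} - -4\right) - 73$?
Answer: $-58$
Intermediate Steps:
$p{\left(P \right)} = 1 + P^{2} + 5 P$ ($p{\left(P \right)} = \left(P^{2} + 5 P\right) + 1 = 1 + P^{2} + 5 P$)
$\left(-2 - p{\left(-2 \right)}\right) \left(b{\left(1 \right)} - -4\right) - 73 = \left(-2 - \left(1 + \left(-2\right)^{2} + 5 \left(-2\right)\right)\right) \left(1^{2} - -4\right) - 73 = \left(-2 - \left(1 + 4 - 10\right)\right) \left(1 + 4\right) - 73 = \left(-2 - -5\right) 5 - 73 = \left(-2 + 5\right) 5 - 73 = 3 \cdot 5 - 73 = 15 - 73 = -58$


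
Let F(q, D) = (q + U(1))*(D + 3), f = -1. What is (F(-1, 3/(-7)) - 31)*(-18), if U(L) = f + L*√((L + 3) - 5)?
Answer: 4554/7 - 324*I/7 ≈ 650.57 - 46.286*I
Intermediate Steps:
U(L) = -1 + L*√(-2 + L) (U(L) = -1 + L*√((L + 3) - 5) = -1 + L*√((3 + L) - 5) = -1 + L*√(-2 + L))
F(q, D) = (3 + D)*(-1 + I + q) (F(q, D) = (q + (-1 + 1*√(-2 + 1)))*(D + 3) = (q + (-1 + 1*√(-1)))*(3 + D) = (q + (-1 + 1*I))*(3 + D) = (q + (-1 + I))*(3 + D) = (-1 + I + q)*(3 + D) = (3 + D)*(-1 + I + q))
(F(-1, 3/(-7)) - 31)*(-18) = ((-3 + 3*I + 3*(-1) + (3/(-7))*(-1) - 3/(-7)*(1 - I)) - 31)*(-18) = ((-3 + 3*I - 3 + (3*(-⅐))*(-1) - 3*(-⅐)*(1 - I)) - 31)*(-18) = ((-3 + 3*I - 3 - 3/7*(-1) - 1*(-3/7)*(1 - I)) - 31)*(-18) = ((-3 + 3*I - 3 + 3/7 + (3/7 - 3*I/7)) - 31)*(-18) = ((-36/7 + 18*I/7) - 31)*(-18) = (-253/7 + 18*I/7)*(-18) = 4554/7 - 324*I/7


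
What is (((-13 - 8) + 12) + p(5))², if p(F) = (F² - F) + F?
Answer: 256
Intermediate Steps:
p(F) = F²
(((-13 - 8) + 12) + p(5))² = (((-13 - 8) + 12) + 5²)² = ((-21 + 12) + 25)² = (-9 + 25)² = 16² = 256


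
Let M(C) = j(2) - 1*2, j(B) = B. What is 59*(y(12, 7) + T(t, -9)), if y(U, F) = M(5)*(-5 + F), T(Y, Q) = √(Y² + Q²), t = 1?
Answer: 59*√82 ≈ 534.27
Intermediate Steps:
M(C) = 0 (M(C) = 2 - 1*2 = 2 - 2 = 0)
T(Y, Q) = √(Q² + Y²)
y(U, F) = 0 (y(U, F) = 0*(-5 + F) = 0)
59*(y(12, 7) + T(t, -9)) = 59*(0 + √((-9)² + 1²)) = 59*(0 + √(81 + 1)) = 59*(0 + √82) = 59*√82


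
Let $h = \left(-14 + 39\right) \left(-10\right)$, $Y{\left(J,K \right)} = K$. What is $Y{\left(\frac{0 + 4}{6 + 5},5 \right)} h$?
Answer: $-1250$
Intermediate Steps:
$h = -250$ ($h = 25 \left(-10\right) = -250$)
$Y{\left(\frac{0 + 4}{6 + 5},5 \right)} h = 5 \left(-250\right) = -1250$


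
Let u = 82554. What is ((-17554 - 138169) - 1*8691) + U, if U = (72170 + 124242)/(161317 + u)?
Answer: -40095610182/243871 ≈ -1.6441e+5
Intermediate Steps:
U = 196412/243871 (U = (72170 + 124242)/(161317 + 82554) = 196412/243871 ≈ 0.80539)
((-17554 - 138169) - 1*8691) + U = ((-17554 - 138169) - 1*8691) + 196412/243871 = (-155723 - 8691) + 196412/243871 = -164414 + 196412/243871 = -40095610182/243871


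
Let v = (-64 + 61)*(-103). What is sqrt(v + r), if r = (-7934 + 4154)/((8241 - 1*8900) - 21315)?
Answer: sqrt(37321443651)/10987 ≈ 17.583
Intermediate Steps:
r = 1890/10987 (r = -3780/((8241 - 8900) - 21315) = -3780/(-659 - 21315) = -3780/(-21974) = -3780*(-1/21974) = 1890/10987 ≈ 0.17202)
v = 309 (v = -3*(-103) = 309)
sqrt(v + r) = sqrt(309 + 1890/10987) = sqrt(3396873/10987) = sqrt(37321443651)/10987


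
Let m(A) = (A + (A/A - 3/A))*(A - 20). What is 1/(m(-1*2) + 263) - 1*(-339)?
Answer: 85429/252 ≈ 339.00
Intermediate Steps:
m(A) = (-20 + A)*(1 + A - 3/A) (m(A) = (A + (1 - 3/A))*(-20 + A) = (1 + A - 3/A)*(-20 + A) = (-20 + A)*(1 + A - 3/A))
1/(m(-1*2) + 263) - 1*(-339) = 1/((-23 + (-1*2)**2 - (-19)*2 + 60/((-1*2))) + 263) - 1*(-339) = 1/((-23 + (-2)**2 - 19*(-2) + 60/(-2)) + 263) + 339 = 1/((-23 + 4 + 38 + 60*(-1/2)) + 263) + 339 = 1/((-23 + 4 + 38 - 30) + 263) + 339 = 1/(-11 + 263) + 339 = 1/252 + 339 = 85429/252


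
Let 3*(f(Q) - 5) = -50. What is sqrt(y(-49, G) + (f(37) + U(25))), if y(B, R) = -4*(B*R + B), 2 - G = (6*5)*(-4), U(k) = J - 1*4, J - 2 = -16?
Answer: sqrt(216705)/3 ≈ 155.17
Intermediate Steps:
J = -14 (J = 2 - 16 = -14)
U(k) = -18 (U(k) = -14 - 1*4 = -14 - 4 = -18)
f(Q) = -35/3 (f(Q) = 5 + (1/3)*(-50) = 5 - 50/3 = -35/3)
G = 122 (G = 2 - 6*5*(-4) = 2 - 30*(-4) = 2 - 1*(-120) = 2 + 120 = 122)
y(B, R) = -4*B - 4*B*R (y(B, R) = -4*(B + B*R) = -4*B - 4*B*R)
sqrt(y(-49, G) + (f(37) + U(25))) = sqrt(-4*(-49)*(1 + 122) + (-35/3 - 18)) = sqrt(-4*(-49)*123 - 89/3) = sqrt(24108 - 89/3) = sqrt(72235/3) = sqrt(216705)/3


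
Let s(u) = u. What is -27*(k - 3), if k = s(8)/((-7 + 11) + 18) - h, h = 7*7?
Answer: 15336/11 ≈ 1394.2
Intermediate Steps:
h = 49
k = -535/11 (k = 8/((-7 + 11) + 18) - 1*49 = 8/(4 + 18) - 49 = 8/22 - 49 = 8*(1/22) - 49 = 4/11 - 49 = -535/11 ≈ -48.636)
-27*(k - 3) = -27*(-535/11 - 3) = -27*(-568/11) = 15336/11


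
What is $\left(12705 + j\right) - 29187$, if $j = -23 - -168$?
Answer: $-16337$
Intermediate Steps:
$j = 145$ ($j = -23 + 168 = 145$)
$\left(12705 + j\right) - 29187 = \left(12705 + 145\right) - 29187 = 12850 - 29187 = -16337$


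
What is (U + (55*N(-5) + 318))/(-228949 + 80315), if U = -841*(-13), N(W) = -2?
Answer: -11141/148634 ≈ -0.074956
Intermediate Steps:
U = 10933
(U + (55*N(-5) + 318))/(-228949 + 80315) = (10933 + (55*(-2) + 318))/(-228949 + 80315) = (10933 + (-110 + 318))/(-148634) = (10933 + 208)*(-1/148634) = 11141*(-1/148634) = -11141/148634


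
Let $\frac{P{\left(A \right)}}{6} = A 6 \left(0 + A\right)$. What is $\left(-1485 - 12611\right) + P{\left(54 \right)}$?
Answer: $90880$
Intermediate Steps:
$P{\left(A \right)} = 36 A^{2}$ ($P{\left(A \right)} = 6 A 6 \left(0 + A\right) = 6 \cdot 6 A A = 6 \cdot 6 A^{2} = 36 A^{2}$)
$\left(-1485 - 12611\right) + P{\left(54 \right)} = \left(-1485 - 12611\right) + 36 \cdot 54^{2} = -14096 + 36 \cdot 2916 = -14096 + 104976 = 90880$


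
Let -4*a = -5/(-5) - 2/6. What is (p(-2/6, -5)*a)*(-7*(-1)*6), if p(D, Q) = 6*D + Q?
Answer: 49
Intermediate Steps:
p(D, Q) = Q + 6*D
a = -⅙ (a = -(-5/(-5) - 2/6)/4 = -(-5*(-⅕) - 2*⅙)/4 = -(1 - ⅓)/4 = -¼*⅔ = -⅙ ≈ -0.16667)
(p(-2/6, -5)*a)*(-7*(-1)*6) = ((-5 + 6*(-2/6))*(-⅙))*(-7*(-1)*6) = ((-5 + 6*(-2*⅙))*(-⅙))*(7*6) = ((-5 + 6*(-⅓))*(-⅙))*42 = ((-5 - 2)*(-⅙))*42 = -7*(-⅙)*42 = (7/6)*42 = 49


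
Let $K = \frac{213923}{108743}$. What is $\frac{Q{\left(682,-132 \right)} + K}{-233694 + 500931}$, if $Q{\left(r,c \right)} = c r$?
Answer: $- \frac{9789265909}{29060153091} \approx -0.33686$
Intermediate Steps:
$K = \frac{213923}{108743}$ ($K = 213923 \cdot \frac{1}{108743} = \frac{213923}{108743} \approx 1.9672$)
$\frac{Q{\left(682,-132 \right)} + K}{-233694 + 500931} = \frac{\left(-132\right) 682 + \frac{213923}{108743}}{-233694 + 500931} = \frac{-90024 + \frac{213923}{108743}}{267237} = \left(- \frac{9789265909}{108743}\right) \frac{1}{267237} = - \frac{9789265909}{29060153091}$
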